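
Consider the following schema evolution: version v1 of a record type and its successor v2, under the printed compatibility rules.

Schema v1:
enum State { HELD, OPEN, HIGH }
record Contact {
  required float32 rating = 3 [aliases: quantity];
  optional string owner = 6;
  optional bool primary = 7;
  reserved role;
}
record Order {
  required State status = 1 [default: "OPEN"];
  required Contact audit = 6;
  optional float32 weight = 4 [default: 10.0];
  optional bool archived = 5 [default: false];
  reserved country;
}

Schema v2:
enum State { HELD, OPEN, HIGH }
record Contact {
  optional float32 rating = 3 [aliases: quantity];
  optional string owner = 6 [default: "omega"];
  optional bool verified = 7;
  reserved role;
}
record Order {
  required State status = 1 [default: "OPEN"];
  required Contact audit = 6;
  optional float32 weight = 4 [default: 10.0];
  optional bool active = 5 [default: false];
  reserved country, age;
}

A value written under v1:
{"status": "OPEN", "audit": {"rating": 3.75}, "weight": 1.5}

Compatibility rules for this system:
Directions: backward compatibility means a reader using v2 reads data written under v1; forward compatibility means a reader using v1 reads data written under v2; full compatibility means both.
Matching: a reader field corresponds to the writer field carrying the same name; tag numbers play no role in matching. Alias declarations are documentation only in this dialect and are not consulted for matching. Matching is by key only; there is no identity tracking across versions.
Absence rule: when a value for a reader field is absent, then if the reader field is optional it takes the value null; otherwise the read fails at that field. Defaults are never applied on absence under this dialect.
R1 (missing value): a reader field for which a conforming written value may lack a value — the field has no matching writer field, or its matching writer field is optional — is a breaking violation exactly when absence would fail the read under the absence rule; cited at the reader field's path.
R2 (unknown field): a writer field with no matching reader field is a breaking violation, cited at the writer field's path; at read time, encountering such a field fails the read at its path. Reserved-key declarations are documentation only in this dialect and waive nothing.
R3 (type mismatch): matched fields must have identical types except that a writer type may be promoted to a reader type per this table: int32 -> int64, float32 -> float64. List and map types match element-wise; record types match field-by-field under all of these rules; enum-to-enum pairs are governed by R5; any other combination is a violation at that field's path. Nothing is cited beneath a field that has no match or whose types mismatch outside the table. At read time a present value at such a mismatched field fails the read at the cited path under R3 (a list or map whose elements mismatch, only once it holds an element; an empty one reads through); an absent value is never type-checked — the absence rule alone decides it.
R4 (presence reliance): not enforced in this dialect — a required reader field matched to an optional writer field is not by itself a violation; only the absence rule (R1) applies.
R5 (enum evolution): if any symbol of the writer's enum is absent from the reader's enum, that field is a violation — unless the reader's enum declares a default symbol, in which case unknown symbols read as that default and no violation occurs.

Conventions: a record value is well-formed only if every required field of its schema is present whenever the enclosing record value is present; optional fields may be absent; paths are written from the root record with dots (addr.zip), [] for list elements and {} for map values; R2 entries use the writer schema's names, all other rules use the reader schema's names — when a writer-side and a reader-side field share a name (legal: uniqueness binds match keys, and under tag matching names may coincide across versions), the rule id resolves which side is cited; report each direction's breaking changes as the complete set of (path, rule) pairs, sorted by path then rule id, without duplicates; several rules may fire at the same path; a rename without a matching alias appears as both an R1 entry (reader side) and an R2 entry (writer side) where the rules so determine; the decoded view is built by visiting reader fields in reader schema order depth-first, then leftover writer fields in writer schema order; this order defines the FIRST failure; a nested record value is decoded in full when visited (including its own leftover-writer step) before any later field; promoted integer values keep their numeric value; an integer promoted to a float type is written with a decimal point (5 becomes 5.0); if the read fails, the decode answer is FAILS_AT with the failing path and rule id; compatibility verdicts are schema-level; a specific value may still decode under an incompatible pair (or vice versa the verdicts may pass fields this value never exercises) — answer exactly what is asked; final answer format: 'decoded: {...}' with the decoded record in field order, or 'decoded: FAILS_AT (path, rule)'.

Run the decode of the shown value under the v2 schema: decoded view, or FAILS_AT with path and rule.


decoded: {"status": "OPEN", "audit": {"rating": 3.75, "owner": null, "verified": null}, "weight": 1.5, "active": null}

in Order below, arrows point writer -> reader
decode (reader v2):
  status := "OPEN"
  audit.rating := 3.75
  audit.owner := null (not supplied -> null)
  audit.verified := null (not supplied -> null)
  weight := 1.5
  active := null (not supplied -> null)
  => decoded: {"status": "OPEN", "audit": {"rating": 3.75, "owner": null, "verified": null}, "weight": 1.5, "active": null}
remaining Order differences; none change what is asked:
  field rating in record Contact: required changed to optional -> schema-level compatibility only; this Order value's decode is unchanged
  field owner in record Contact: default set to "omega" -> triggers nothing under the printed rules; the Order answer is the same either way


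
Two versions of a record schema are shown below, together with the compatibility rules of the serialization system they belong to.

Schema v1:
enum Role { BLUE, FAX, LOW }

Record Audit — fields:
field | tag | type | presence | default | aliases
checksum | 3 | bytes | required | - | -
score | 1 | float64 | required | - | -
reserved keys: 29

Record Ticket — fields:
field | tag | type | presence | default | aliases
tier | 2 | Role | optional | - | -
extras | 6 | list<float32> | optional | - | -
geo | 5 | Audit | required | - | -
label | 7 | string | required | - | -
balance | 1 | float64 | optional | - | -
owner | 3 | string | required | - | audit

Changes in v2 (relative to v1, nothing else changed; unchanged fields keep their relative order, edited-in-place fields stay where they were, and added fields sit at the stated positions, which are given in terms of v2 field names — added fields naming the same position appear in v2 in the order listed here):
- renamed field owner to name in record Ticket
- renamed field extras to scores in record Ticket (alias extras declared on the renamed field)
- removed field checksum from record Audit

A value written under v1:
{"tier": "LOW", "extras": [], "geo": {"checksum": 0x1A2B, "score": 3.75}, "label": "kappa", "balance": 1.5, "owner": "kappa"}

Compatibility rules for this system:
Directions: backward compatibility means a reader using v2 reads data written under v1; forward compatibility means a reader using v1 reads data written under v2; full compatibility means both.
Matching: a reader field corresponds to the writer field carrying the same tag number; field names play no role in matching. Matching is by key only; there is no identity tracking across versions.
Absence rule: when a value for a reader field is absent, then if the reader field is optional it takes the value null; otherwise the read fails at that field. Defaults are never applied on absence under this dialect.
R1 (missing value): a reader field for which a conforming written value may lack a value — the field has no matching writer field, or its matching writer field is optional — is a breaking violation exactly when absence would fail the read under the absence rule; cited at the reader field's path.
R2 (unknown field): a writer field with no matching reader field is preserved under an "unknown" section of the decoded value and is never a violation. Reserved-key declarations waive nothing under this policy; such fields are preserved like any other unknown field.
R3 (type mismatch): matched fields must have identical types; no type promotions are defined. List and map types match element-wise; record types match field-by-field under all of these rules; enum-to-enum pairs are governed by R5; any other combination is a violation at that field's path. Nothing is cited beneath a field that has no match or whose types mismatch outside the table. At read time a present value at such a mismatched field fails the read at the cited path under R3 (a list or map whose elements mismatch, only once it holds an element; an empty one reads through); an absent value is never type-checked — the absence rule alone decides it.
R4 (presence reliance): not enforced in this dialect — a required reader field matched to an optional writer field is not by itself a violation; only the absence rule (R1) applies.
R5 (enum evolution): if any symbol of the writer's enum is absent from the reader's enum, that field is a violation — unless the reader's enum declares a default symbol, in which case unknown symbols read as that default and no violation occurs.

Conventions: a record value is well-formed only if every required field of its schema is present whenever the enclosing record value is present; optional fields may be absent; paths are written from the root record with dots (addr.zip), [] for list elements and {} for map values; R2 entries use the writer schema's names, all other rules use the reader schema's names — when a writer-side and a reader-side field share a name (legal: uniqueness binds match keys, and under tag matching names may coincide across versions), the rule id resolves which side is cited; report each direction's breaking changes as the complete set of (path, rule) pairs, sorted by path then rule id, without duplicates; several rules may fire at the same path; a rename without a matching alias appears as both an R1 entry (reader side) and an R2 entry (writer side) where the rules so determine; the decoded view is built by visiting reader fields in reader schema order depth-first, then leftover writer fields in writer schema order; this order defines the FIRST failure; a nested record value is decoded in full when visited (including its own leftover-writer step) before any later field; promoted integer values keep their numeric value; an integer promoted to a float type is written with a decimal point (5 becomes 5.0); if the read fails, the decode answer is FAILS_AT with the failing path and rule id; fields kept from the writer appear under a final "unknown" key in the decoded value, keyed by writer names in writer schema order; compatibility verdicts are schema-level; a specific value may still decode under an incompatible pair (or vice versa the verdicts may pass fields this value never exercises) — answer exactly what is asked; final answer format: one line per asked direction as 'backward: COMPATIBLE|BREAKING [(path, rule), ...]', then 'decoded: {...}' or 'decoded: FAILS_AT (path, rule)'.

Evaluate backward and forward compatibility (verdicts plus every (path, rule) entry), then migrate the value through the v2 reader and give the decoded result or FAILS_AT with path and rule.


backward: COMPATIBLE []; forward: BREAKING [(geo.checksum, R1)]; decoded: {"tier": "LOW", "scores": [], "geo": {"score": 3.75, "unknown": {"checksum": 0x1A2B}}, "label": "kappa", "balance": 1.5, "name": "kappa"}

the writer's type comes first in each Ticket pair
backward for Ticket (reader v2, writer v1):
  tier: Role -> Role, writer optional; from tier
  scores: list<float32> -> list<float32>, writer optional; from extras
  geo: Audit -> Audit, writer required; from geo
  label: string -> string, writer required; from label
  balance: float64 -> float64, writer optional; from balance
  name: string -> string, writer required; from owner
  geo.score: float64 -> float64, writer required; from geo.score
  geo.checksum (writer side), unknown to reader
  => no violations; backward on Ticket: COMPATIBLE
forward for Ticket (reader v1, writer v2):
  tier: Role -> Role, writer optional; from tier
  extras: list<float32> -> list<float32>, writer optional; from scores
  geo: Audit -> Audit, writer required; from geo
  label: string -> string, writer required; from label
  balance: float64 -> float64, writer optional; from balance
  owner: string -> string, writer required; from name
  geo.checksum: no writer match
  geo.score: float64 -> float64, writer required; from geo.score
  breaking: (geo.checksum, R1)
  => 1 violation(s): forward is BREAKING for Ticket
decode walk for Ticket under reader schema v2:
  tier := "LOW"
  scores := [] (from writer extras)
  geo.score := 3.75
  writer geo.checksum: kept under "unknown"
  label := "kappa"
  balance := 1.5
  name := "kappa" (from writer owner)
  => decoded: {"tier": "LOW", "scores": [], "geo": {"score": 3.75, "unknown": {"checksum": 0x1A2B}}, "label": "kappa", "balance": 1.5, "name": "kappa"}


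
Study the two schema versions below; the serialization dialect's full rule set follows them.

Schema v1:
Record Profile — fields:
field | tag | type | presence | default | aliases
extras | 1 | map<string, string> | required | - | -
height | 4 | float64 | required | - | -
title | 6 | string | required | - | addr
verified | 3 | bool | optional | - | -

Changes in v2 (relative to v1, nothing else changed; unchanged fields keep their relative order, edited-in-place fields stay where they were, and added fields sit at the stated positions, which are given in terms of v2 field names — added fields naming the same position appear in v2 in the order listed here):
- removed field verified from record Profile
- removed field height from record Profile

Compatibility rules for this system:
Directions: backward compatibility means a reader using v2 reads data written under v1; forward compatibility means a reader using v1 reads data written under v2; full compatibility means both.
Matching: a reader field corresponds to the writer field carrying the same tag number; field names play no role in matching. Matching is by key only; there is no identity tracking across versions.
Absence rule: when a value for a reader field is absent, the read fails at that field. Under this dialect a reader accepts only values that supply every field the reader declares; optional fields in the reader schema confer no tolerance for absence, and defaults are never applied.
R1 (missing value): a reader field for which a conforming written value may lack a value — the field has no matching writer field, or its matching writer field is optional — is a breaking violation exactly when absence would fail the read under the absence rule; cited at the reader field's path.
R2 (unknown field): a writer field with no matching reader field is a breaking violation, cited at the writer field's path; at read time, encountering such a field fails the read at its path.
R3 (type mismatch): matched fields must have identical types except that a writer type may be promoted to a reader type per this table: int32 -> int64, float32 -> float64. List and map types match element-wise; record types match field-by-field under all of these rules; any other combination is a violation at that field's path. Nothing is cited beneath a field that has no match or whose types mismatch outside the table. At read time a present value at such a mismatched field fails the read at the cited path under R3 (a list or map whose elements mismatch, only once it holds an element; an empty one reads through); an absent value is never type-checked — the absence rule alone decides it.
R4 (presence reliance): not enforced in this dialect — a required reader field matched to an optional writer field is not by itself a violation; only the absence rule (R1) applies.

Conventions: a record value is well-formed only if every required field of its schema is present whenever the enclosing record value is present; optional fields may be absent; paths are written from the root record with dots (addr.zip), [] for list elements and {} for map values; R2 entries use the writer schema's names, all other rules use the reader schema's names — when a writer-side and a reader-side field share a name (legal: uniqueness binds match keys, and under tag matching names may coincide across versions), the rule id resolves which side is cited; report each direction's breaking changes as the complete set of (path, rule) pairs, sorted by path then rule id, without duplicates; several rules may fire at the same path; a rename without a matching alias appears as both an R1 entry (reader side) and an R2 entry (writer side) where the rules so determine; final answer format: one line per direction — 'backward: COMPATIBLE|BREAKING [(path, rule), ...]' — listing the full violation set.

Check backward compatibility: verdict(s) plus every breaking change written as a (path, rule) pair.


backward: BREAKING [(height, R2), (verified, R2)]

arrows below run writer -> reader for Profile
checking backward for Profile: reader v2 against writer v1:
  map<string, string> -> map<string, string>, writer required: extras aligns to extras
  string -> string, writer required: title aligns to title
  writer height: unknown to reader
  writer verified: unknown to reader
  R2 fires at height
  R2 fires at verified
  => 2 violation(s): backward is BREAKING for Profile


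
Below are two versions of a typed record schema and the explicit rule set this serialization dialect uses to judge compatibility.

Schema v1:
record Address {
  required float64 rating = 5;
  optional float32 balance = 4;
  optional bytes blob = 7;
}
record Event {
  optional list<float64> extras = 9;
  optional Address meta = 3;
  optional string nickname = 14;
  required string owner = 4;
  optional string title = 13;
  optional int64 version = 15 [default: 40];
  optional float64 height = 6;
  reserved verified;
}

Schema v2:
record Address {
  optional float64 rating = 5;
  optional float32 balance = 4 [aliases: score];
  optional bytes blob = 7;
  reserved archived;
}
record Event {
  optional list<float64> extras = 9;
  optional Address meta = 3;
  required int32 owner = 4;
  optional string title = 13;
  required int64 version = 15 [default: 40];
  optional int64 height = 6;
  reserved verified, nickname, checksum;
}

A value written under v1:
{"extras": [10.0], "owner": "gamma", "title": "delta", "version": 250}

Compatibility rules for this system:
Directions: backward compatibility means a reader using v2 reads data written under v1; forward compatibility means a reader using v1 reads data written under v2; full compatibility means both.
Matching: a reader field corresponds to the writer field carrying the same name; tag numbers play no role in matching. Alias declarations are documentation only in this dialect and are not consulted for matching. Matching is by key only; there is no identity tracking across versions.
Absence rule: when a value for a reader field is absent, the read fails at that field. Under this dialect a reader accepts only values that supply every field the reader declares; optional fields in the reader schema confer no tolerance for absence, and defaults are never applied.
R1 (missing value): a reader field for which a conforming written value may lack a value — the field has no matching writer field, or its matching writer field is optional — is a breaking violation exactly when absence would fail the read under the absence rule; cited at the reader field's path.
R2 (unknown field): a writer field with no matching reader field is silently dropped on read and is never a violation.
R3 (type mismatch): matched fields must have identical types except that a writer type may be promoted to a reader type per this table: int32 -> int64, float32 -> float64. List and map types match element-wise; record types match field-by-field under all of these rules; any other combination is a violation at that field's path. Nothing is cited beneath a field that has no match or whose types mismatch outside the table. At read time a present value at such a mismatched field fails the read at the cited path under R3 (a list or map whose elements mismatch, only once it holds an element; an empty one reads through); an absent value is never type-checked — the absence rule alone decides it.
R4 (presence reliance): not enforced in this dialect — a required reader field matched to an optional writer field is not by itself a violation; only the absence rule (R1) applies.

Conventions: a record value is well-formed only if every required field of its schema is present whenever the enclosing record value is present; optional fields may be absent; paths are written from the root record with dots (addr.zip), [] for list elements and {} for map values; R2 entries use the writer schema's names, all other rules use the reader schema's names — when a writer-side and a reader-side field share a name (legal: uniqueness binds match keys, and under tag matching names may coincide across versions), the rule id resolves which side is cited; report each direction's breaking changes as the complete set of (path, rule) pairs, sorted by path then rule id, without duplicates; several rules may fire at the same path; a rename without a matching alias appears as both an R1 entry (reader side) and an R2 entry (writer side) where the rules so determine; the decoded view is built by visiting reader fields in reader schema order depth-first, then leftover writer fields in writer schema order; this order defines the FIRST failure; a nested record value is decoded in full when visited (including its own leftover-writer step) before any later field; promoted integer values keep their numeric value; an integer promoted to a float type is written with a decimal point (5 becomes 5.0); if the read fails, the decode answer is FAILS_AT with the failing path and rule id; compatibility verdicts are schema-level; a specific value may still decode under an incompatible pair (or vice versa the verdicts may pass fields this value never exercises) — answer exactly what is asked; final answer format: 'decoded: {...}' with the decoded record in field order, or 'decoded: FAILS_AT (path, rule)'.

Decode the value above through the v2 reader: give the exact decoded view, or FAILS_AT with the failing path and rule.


decoded: FAILS_AT (meta, R1)

the writer's type comes first in each Event pair
decoding the Event value with the v2 reader:
  extras := [10.0]
  read fails at meta under R1 (no fill)
  => FAILS_AT (meta, R1)
the rest of the Event diff is inert for this question:
  field rating in record Address: required changed to optional -> schema-level compatibility only; this Event value's decode is unchanged
  removed field nickname from record Event (its key "nickname" joins the reserved list) -> schema-level compatibility only; this Event value's decode is unchanged
  field owner in record Event: type string changed to int32 -> schema-level compatibility only; this Event value's decode is unchanged
  field height in record Event: type float64 changed to int64 -> schema-level compatibility only; this Event value's decode is unchanged
  field version in record Event: optional changed to required -> schema-level compatibility only; this Event value's decode is unchanged


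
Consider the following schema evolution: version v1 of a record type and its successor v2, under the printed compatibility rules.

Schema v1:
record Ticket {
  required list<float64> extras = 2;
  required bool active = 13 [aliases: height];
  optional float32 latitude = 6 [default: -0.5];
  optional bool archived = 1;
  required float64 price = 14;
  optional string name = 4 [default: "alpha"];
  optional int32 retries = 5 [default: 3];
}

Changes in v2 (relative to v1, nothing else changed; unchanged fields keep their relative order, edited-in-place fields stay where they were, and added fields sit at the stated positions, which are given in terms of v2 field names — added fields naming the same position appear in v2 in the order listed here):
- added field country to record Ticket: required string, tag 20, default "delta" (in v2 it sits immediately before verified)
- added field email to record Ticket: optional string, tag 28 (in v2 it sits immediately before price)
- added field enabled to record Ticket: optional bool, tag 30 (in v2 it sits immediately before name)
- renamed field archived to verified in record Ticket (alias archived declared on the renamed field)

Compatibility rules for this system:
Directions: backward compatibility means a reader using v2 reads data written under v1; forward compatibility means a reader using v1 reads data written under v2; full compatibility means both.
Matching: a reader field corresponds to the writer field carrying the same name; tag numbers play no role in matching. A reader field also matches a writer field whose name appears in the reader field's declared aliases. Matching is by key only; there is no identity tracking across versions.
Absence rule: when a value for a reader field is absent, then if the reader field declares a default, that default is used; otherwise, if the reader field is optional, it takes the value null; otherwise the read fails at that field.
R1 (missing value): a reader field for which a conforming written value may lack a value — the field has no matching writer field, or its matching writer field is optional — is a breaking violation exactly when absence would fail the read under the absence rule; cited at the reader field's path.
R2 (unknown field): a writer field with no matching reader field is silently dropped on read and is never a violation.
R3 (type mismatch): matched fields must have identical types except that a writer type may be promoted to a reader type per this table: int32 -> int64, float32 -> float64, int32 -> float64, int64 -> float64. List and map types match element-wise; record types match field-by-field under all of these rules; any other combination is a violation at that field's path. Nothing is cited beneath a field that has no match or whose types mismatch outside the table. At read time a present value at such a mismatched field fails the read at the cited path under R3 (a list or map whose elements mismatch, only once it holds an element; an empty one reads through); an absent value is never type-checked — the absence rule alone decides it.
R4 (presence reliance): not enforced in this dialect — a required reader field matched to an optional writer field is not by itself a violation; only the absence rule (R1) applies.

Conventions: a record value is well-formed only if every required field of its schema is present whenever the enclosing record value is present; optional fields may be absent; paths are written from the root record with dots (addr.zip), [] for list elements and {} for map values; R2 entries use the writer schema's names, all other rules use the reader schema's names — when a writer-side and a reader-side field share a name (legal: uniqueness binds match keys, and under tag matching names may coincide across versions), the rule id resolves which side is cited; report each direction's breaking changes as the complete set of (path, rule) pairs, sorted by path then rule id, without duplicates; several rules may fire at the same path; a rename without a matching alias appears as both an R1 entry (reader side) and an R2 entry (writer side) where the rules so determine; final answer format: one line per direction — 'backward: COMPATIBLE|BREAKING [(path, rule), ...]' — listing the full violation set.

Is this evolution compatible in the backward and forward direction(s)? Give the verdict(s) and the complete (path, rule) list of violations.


each type pair in Ticket: writer, then reader
backward for Ticket (reader v2, writer v1):
  extras <- extras (list<float64> -> list<float64>, writer required)
  active <- active (bool -> bool, writer required)
  latitude <- latitude (float32 -> float32, writer optional)
  no writer field matches reader country
  verified <- archived (bool -> bool, writer optional)
  no writer field matches reader email
  price <- price (float64 -> float64, writer required)
  no writer field matches reader enabled
  name <- name (string -> string, writer optional)
  retries <- retries (int32 -> int32, writer optional)
  => backward: COMPATIBLE
forward for Ticket (reader v1, writer v2):
  extras <- extras (list<float64> -> list<float64>, writer required)
  active <- active (bool -> bool, writer required)
  latitude <- latitude (float32 -> float32, writer optional)
  no writer field matches reader archived
  price <- price (float64 -> float64, writer required)
  name <- name (string -> string, writer optional)
  retries <- retries (int32 -> int32, writer optional)
  writer field country has no reader counterpart
  writer field verified has no reader counterpart
  writer field email has no reader counterpart
  writer field enabled has no reader counterpart
  => forward: COMPATIBLE

backward: COMPATIBLE []; forward: COMPATIBLE []


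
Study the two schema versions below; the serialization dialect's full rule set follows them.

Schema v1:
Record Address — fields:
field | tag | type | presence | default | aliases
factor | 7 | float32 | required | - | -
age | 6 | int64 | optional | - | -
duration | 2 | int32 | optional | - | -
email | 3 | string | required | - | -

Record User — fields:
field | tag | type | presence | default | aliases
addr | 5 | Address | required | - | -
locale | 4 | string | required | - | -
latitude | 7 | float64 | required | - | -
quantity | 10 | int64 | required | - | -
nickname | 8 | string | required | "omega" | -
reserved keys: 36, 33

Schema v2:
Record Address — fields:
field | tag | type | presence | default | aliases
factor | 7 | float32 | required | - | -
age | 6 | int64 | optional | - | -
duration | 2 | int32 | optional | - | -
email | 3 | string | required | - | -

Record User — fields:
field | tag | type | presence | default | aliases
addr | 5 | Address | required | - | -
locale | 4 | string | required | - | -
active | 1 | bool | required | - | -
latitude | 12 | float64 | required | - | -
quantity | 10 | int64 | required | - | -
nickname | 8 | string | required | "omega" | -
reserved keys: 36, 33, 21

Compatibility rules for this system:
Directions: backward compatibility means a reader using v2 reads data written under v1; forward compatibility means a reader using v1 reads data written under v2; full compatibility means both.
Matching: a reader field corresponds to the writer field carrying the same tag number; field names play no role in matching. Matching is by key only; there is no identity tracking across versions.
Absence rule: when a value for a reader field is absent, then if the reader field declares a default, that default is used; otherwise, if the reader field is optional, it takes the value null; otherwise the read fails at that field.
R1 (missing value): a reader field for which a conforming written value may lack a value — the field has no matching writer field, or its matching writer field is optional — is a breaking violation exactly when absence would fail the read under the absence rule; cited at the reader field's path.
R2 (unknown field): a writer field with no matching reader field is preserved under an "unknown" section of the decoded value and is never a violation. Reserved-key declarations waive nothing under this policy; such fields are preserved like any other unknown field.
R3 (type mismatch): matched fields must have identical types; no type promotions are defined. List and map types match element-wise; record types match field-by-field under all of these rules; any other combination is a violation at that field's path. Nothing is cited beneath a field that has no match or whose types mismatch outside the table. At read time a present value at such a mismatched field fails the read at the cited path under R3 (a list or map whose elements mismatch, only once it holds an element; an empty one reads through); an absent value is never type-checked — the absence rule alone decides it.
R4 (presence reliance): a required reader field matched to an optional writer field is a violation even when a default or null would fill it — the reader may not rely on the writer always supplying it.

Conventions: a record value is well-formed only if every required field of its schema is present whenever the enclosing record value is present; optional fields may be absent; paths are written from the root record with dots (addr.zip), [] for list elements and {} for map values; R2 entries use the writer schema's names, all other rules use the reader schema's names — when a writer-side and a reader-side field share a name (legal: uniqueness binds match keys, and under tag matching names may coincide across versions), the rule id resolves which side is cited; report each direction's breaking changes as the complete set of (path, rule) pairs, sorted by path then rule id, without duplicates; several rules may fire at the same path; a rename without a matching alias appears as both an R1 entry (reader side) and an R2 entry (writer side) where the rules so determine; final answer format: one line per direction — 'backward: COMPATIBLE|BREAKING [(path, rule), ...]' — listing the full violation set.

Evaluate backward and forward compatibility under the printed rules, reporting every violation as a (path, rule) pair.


backward: BREAKING [(active, R1), (latitude, R1)]; forward: BREAKING [(latitude, R1)]

in User below, arrows point writer -> reader
backward pass over User, reader schema v2, writer schema v1:
  Address -> Address, writer required: addr aligns to addr
  string -> string, writer required: locale aligns to locale
  active: no writer-side match
  latitude: no writer-side match
  int64 -> int64, writer required: quantity aligns to quantity
  string -> string, writer required: nickname aligns to nickname
  leftover writer field: latitude
  float32 -> float32, writer required: addr.factor aligns to addr.factor
  int64 -> int64, writer optional: addr.age aligns to addr.age
  int32 -> int32, writer optional: addr.duration aligns to addr.duration
  string -> string, writer required: addr.email aligns to addr.email
  R1 fires at active
  R1 fires at latitude
  => 2 violation(s): backward is BREAKING for User
forward pass over User, reader schema v1, writer schema v2:
  Address -> Address, writer required: addr aligns to addr
  string -> string, writer required: locale aligns to locale
  latitude: no writer-side match
  int64 -> int64, writer required: quantity aligns to quantity
  string -> string, writer required: nickname aligns to nickname
  leftover writer field: active
  leftover writer field: latitude
  float32 -> float32, writer required: addr.factor aligns to addr.factor
  int64 -> int64, writer optional: addr.age aligns to addr.age
  int32 -> int32, writer optional: addr.duration aligns to addr.duration
  string -> string, writer required: addr.email aligns to addr.email
  R1 fires at latitude
  => 1 violation(s): forward is BREAKING for User


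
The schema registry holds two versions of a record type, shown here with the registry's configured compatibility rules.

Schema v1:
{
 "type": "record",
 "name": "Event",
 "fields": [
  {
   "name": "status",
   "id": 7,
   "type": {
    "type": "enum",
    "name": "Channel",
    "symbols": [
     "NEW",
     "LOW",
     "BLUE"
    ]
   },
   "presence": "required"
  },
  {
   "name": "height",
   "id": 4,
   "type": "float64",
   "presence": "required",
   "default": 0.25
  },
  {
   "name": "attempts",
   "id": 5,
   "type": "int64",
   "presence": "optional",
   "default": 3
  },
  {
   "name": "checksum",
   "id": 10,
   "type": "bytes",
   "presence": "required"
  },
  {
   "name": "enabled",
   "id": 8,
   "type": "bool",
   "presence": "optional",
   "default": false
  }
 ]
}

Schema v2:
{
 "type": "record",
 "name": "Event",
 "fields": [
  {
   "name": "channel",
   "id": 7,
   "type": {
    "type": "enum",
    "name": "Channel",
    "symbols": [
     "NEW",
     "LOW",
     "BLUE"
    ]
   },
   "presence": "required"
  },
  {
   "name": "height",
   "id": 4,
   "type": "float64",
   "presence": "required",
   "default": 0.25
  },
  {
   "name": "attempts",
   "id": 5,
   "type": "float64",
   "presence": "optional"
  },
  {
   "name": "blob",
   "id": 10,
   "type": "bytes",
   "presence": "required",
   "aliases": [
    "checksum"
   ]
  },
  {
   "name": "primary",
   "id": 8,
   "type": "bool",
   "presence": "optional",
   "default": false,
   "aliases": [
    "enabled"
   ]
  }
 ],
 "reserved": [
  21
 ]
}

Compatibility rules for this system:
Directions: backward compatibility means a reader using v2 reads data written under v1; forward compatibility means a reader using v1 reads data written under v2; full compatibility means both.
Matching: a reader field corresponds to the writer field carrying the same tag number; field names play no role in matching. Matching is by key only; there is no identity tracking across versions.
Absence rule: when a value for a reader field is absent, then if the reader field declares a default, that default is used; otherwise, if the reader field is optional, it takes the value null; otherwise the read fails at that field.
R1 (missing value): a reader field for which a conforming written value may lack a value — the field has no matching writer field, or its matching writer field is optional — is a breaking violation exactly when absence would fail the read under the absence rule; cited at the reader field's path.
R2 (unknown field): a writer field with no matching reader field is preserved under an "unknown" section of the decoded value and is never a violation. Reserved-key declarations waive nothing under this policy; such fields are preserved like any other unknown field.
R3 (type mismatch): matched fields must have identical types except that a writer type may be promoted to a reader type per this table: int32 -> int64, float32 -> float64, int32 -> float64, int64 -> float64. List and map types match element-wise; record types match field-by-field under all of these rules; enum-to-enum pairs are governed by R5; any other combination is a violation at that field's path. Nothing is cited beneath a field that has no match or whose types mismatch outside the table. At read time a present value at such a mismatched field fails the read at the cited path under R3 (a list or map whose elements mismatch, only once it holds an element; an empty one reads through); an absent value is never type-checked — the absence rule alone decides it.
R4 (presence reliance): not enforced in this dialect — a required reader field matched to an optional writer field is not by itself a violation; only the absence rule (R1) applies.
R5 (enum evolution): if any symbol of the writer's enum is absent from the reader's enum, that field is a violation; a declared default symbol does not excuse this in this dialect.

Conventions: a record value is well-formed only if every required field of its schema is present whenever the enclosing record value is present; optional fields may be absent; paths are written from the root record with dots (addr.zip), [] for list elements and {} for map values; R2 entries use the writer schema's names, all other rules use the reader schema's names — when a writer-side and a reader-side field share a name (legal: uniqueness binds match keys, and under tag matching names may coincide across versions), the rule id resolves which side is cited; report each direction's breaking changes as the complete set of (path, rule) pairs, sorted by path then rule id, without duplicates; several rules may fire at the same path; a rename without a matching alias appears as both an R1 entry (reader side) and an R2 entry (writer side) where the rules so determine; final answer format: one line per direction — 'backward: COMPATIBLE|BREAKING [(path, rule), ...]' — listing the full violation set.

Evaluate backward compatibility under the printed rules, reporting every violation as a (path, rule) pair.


in Event below, arrows point writer -> reader
backward on Event — v2 reading data written by v1:
  writer required, Channel -> Channel: reader channel maps from writer status
  writer required, float64 -> float64: reader height maps from writer height
  writer optional, int64 -> float64: reader attempts maps from writer attempts
  writer required, bytes -> bytes: reader blob maps from writer checksum
  writer optional, bool -> bool: reader primary maps from writer enabled
  => backward verdict for Event: COMPATIBLE, no violations
checking off the Event differences that do not matter here:
  renamed field checksum to blob in record Event (alias checksum declared on the renamed field) -> fires no rule on Event, leaving the asked answer as it is
  renamed field enabled to primary in record Event (alias enabled declared on the renamed field) -> fires no rule on Event, leaving the asked answer as it is
  field attempts in record Event: type int64 changed to float64 (its default is dropped) -> matters only for Event's forward compatibility — outside the asked direction
  renamed field status to channel in record Event -> fires no rule on Event, leaving the asked answer as it is

backward: COMPATIBLE []
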